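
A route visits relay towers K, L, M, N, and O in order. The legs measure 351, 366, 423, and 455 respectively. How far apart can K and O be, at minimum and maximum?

0 ≤ KO ≤ 1595

The maximum is all hops collinear in one direction: 351 + 366 + 423 + 455 = 1595.
The longest hop is 455; the others sum to 1140. Since 455 ≤ 1140, the path can fold back on itself completely, so the minimum distance is 0.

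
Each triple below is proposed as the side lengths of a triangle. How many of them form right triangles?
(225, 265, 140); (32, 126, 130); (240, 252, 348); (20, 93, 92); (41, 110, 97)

3

(225,265,140): 140²+225² = 70225 = 265² → right
(32,126,130): 32²+126² = 16900 = 130² → right
(240,252,348): 240²+252² = 121104 = 348² → right
(20,93,92): 20²+92² = 8864 > 8649 = 93² → acute
(41,110,97): 41²+97² = 11090 < 12100 = 110² → obtuse
3 of the 5 are right.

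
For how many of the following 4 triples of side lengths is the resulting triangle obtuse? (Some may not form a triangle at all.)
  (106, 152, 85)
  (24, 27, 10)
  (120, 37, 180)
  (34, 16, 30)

(106,152,85): 85²+106² = 18461 < 23104 = 152² → obtuse
(24,27,10): 10²+24² = 676 < 729 = 27² → obtuse
(120,37,180): 37+120 ≤ 180, not a triangle
(34,16,30): 16²+30² = 1156 = 34² → right
2 of the 4 are obtuse.

2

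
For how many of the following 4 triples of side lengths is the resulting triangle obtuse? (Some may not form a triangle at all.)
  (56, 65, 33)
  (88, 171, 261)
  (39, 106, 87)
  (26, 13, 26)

(56,65,33): 33²+56² = 4225 = 65² → right
(88,171,261): 88+171 ≤ 261, not a triangle
(39,106,87): 39²+87² = 9090 < 11236 = 106² → obtuse
(26,13,26): 13²+26² = 845 > 676 = 26² → acute
1 of the 4 is obtuse.

1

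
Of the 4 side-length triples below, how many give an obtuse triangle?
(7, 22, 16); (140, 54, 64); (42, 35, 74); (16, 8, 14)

(7,22,16): 7²+16² = 305 < 484 = 22² → obtuse
(140,54,64): 54+64 ≤ 140, not a triangle
(42,35,74): 35²+42² = 2989 < 5476 = 74² → obtuse
(16,8,14): 8²+14² = 260 > 256 = 16² → acute
2 of the 4 are obtuse.

2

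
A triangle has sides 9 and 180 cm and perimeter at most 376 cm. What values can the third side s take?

Triangle inequality alone gives 171 < s < 189.
The perimeter condition gives s ≤ 376 − 9 − 180 = 187.
Intersecting the two: 171 < s ≤ 187.

171 < s ≤ 187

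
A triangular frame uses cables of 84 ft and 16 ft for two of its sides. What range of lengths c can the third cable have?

By the triangle inequality, c must be less than 84 + 16 = 100 and greater than |84 − 16| = 68.

68 < c < 100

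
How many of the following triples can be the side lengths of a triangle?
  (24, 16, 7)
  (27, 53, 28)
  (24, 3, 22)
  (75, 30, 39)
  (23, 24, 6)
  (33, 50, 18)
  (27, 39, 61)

(7,16,24): 7+16 ≤ 24 → not valid
(27,28,53): 27+28 > 53 → valid
(3,22,24): 3+22 > 24 → valid
(30,39,75): 30+39 ≤ 75 → not valid
(6,23,24): 6+23 > 24 → valid
(18,33,50): 18+33 > 50 → valid
(27,39,61): 27+39 > 61 → valid
5 of the 7 triples form a triangle.

5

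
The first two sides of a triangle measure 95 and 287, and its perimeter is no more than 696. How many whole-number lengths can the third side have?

Triangle inequality: 192 < x < 382. Perimeter ≤ 696 gives x ≤ 696 − 95 − 287 = 314.
So 192 < x ≤ 314; integers 193 through 314: 122 values.

122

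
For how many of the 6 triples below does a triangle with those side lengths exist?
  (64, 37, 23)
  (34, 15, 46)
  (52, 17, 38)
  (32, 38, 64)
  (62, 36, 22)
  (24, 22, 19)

4

(23,37,64): 23+37 ≤ 64 → not valid
(15,34,46): 15+34 > 46 → valid
(17,38,52): 17+38 > 52 → valid
(32,38,64): 32+38 > 64 → valid
(22,36,62): 22+36 ≤ 62 → not valid
(19,22,24): 19+22 > 24 → valid
4 of the 6 triples form a triangle.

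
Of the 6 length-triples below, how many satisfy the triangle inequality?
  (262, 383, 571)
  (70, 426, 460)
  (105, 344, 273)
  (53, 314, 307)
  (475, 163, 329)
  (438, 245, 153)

(262,383,571): 262+383 > 571 → valid
(70,426,460): 70+426 > 460 → valid
(105,273,344): 105+273 > 344 → valid
(53,307,314): 53+307 > 314 → valid
(163,329,475): 163+329 > 475 → valid
(153,245,438): 153+245 ≤ 438 → not valid
5 of the 6 triples form a triangle.

5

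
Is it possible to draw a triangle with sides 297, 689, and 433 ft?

Yes

The longest side is 689, and the other two sum to 730.
Since 730 > 689, the triangle inequality holds.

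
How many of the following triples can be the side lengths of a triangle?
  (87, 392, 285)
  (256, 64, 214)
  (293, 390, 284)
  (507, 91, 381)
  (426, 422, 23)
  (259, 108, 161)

(87,285,392): 87+285 ≤ 392 → not valid
(64,214,256): 64+214 > 256 → valid
(284,293,390): 284+293 > 390 → valid
(91,381,507): 91+381 ≤ 507 → not valid
(23,422,426): 23+422 > 426 → valid
(108,161,259): 108+161 > 259 → valid
4 of the 6 triples form a triangle.

4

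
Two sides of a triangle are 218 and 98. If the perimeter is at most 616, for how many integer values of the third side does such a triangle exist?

Triangle inequality: 120 < x < 316. Perimeter ≤ 616 gives x ≤ 616 − 218 − 98 = 300.
So 120 < x ≤ 300; integers 121 through 300: 180 values.

180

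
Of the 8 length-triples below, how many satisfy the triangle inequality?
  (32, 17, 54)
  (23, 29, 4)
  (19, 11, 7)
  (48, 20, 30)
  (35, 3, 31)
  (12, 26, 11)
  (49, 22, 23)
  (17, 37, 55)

(17,32,54): 17+32 ≤ 54 → not valid
(4,23,29): 4+23 ≤ 29 → not valid
(7,11,19): 7+11 ≤ 19 → not valid
(20,30,48): 20+30 > 48 → valid
(3,31,35): 3+31 ≤ 35 → not valid
(11,12,26): 11+12 ≤ 26 → not valid
(22,23,49): 22+23 ≤ 49 → not valid
(17,37,55): 17+37 ≤ 55 → not valid
1 of the 8 triples forms a triangle.

1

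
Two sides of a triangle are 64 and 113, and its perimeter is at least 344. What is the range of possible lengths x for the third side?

167 ≤ x < 177

Triangle inequality alone gives 49 < x < 177.
The perimeter condition gives x ≥ 344 − 64 − 113 = 167.
Intersecting the two: 167 ≤ x < 177.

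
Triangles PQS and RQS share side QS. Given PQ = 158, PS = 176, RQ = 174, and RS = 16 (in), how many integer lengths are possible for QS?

From triangle PQS: 18 < QS < 334.
From triangle RQS: 158 < QS < 190.
Intersection: 158 < QS < 190, so integers 159 through 189: 31 values.

31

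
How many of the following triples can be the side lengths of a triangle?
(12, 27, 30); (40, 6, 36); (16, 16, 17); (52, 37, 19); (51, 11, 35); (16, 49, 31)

4

(12,27,30): 12+27 > 30 → valid
(6,36,40): 6+36 > 40 → valid
(16,16,17): 16+16 > 17 → valid
(19,37,52): 19+37 > 52 → valid
(11,35,51): 11+35 ≤ 51 → not valid
(16,31,49): 16+31 ≤ 49 → not valid
4 of the 6 triples form a triangle.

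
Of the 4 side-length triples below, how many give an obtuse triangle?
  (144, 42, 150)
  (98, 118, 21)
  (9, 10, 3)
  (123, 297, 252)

(144,42,150): 42²+144² = 22500 = 150² → right
(98,118,21): 21²+98² = 10045 < 13924 = 118² → obtuse
(9,10,3): 3²+9² = 90 < 100 = 10² → obtuse
(123,297,252): 123²+252² = 78633 < 88209 = 297² → obtuse
3 of the 4 are obtuse.

3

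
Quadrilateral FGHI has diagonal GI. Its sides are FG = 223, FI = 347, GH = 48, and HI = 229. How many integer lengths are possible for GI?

95

From triangle FGI: 124 < GI < 570.
From triangle HGI: 181 < GI < 277.
Intersection: 181 < GI < 277, so integers 182 through 276: 95 values.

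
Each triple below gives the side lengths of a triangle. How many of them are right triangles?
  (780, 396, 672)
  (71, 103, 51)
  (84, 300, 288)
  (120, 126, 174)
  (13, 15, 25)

3

(780,396,672): 396²+672² = 608400 = 780² → right
(71,103,51): 51²+71² = 7642 < 10609 = 103² → obtuse
(84,300,288): 84²+288² = 90000 = 300² → right
(120,126,174): 120²+126² = 30276 = 174² → right
(13,15,25): 13²+15² = 394 < 625 = 25² → obtuse
3 of the 5 are right.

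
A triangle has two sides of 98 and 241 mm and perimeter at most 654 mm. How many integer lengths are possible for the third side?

Triangle inequality: 143 < x < 339. Perimeter ≤ 654 gives x ≤ 654 − 98 − 241 = 315.
So 143 < x ≤ 315; integers 144 through 315: 172 values.

172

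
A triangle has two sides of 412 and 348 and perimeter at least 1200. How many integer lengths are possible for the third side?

Triangle inequality: 64 < x < 760. Perimeter ≥ 1200 gives x ≥ 1200 − 412 − 348 = 440.
So 440 ≤ x < 760; integers 440 through 759: 320 values.

320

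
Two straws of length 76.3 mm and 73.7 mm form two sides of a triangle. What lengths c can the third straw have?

2.6 < c < 150.0

By the triangle inequality, c must be less than 76.3 + 73.7 = 150.0 and greater than |76.3 − 73.7| = 2.6.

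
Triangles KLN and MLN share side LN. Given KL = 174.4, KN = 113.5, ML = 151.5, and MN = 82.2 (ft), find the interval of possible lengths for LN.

From triangle KLN: |174.4 − 113.5| < LN < 174.4 + 113.5, i.e. 60.9 < LN < 287.9.
From triangle MLN: 69.3 < LN < 233.7.
Both must hold, so LN lies in the intersection.

69.3 < LN < 233.7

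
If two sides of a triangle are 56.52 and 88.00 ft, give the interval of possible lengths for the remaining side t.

By the triangle inequality, t must be less than 56.52 + 88.00 = 144.52 and greater than |56.52 − 88.00| = 31.48.

31.48 < t < 144.52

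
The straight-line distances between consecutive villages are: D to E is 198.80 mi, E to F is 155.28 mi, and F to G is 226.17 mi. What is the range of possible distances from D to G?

0 ≤ DG ≤ 580.25 mi

The maximum is all hops collinear in one direction: 198.80 + 155.28 + 226.17 = 580.25.
The longest hop is 226.17; the others sum to 354.08. Since 226.17 ≤ 354.08, the path can fold back on itself completely, so the minimum distance is 0.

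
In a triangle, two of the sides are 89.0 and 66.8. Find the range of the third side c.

22.2 < c < 155.8

By the triangle inequality, c must be less than 89.0 + 66.8 = 155.8 and greater than |89.0 − 66.8| = 22.2.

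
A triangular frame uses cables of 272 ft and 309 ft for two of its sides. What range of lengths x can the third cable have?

By the triangle inequality, x must be less than 272 + 309 = 581 and greater than |272 − 309| = 37.

37 < x < 581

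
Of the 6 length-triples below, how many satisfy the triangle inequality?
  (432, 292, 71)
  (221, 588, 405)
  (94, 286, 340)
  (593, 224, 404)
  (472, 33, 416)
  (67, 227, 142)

3

(71,292,432): 71+292 ≤ 432 → not valid
(221,405,588): 221+405 > 588 → valid
(94,286,340): 94+286 > 340 → valid
(224,404,593): 224+404 > 593 → valid
(33,416,472): 33+416 ≤ 472 → not valid
(67,142,227): 67+142 ≤ 227 → not valid
3 of the 6 triples form a triangle.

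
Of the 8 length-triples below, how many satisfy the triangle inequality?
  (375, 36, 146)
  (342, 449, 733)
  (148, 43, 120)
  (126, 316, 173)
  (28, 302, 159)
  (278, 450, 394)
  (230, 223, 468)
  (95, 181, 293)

3

(36,146,375): 36+146 ≤ 375 → not valid
(342,449,733): 342+449 > 733 → valid
(43,120,148): 43+120 > 148 → valid
(126,173,316): 126+173 ≤ 316 → not valid
(28,159,302): 28+159 ≤ 302 → not valid
(278,394,450): 278+394 > 450 → valid
(223,230,468): 223+230 ≤ 468 → not valid
(95,181,293): 95+181 ≤ 293 → not valid
3 of the 8 triples form a triangle.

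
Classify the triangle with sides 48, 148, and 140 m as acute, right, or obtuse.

right

Compare the square of the longest side to the sum of squares of the other two: 48² + 140² = 21904 = 148².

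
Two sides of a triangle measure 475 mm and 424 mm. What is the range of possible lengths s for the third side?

By the triangle inequality, s must be less than 475 + 424 = 899 and greater than |475 − 424| = 51.

51 < s < 899 (mm)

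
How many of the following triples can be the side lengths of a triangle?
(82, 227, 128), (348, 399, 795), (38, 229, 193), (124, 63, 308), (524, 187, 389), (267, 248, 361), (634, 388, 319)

(82,128,227): 82+128 ≤ 227 → not valid
(348,399,795): 348+399 ≤ 795 → not valid
(38,193,229): 38+193 > 229 → valid
(63,124,308): 63+124 ≤ 308 → not valid
(187,389,524): 187+389 > 524 → valid
(248,267,361): 248+267 > 361 → valid
(319,388,634): 319+388 > 634 → valid
4 of the 7 triples form a triangle.

4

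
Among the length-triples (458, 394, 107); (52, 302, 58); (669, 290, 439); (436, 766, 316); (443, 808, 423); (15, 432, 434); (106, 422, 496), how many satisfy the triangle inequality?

(107,394,458): 107+394 > 458 → valid
(52,58,302): 52+58 ≤ 302 → not valid
(290,439,669): 290+439 > 669 → valid
(316,436,766): 316+436 ≤ 766 → not valid
(423,443,808): 423+443 > 808 → valid
(15,432,434): 15+432 > 434 → valid
(106,422,496): 106+422 > 496 → valid
5 of the 7 triples form a triangle.

5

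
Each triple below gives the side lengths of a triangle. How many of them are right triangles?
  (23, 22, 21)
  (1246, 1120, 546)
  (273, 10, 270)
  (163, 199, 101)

(23,22,21): 21²+22² = 925 > 529 = 23² → acute
(1246,1120,546): 546²+1120² = 1552516 = 1246² → right
(273,10,270): 10²+270² = 73000 < 74529 = 273² → obtuse
(163,199,101): 101²+163² = 36770 < 39601 = 199² → obtuse
1 of the 4 is right.

1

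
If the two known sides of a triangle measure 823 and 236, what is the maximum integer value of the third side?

1058

The third side must be strictly less than 823 + 236 = 1059.
The largest integer below 1059 is 1058.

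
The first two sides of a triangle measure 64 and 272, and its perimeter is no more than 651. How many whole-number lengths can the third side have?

107

Triangle inequality: 208 < x < 336. Perimeter ≤ 651 gives x ≤ 651 − 64 − 272 = 315.
So 208 < x ≤ 315; integers 209 through 315: 107 values.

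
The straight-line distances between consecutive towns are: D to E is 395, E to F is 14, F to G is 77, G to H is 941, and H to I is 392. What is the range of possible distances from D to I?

63 ≤ DI ≤ 1819

The maximum is all hops collinear in one direction: 395 + 14 + 77 + 941 + 392 = 1819.
The longest hop is 941; the others sum to 878. Folding the others back against it leaves at least 941 − 878 = 63.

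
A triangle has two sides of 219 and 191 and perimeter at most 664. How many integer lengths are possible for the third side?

Triangle inequality: 28 < x < 410. Perimeter ≤ 664 gives x ≤ 664 − 219 − 191 = 254.
So 28 < x ≤ 254; integers 29 through 254: 226 values.

226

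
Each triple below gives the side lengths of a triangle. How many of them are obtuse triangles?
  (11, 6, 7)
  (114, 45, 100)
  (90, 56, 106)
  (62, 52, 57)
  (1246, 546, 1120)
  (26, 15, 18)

(11,6,7): 6²+7² = 85 < 121 = 11² → obtuse
(114,45,100): 45²+100² = 12025 < 12996 = 114² → obtuse
(90,56,106): 56²+90² = 11236 = 106² → right
(62,52,57): 52²+57² = 5953 > 3844 = 62² → acute
(1246,546,1120): 546²+1120² = 1552516 = 1246² → right
(26,15,18): 15²+18² = 549 < 676 = 26² → obtuse
3 of the 6 are obtuse.

3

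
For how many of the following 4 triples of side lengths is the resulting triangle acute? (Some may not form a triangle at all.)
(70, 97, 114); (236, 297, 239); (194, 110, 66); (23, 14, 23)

3

(70,97,114): 70²+97² = 14309 > 12996 = 114² → acute
(236,297,239): 236²+239² = 112817 > 88209 = 297² → acute
(194,110,66): 66+110 ≤ 194, not a triangle
(23,14,23): 14²+23² = 725 > 529 = 23² → acute
3 of the 4 are acute.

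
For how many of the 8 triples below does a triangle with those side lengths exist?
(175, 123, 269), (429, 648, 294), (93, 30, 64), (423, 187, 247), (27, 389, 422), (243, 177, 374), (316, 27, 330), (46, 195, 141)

6

(123,175,269): 123+175 > 269 → valid
(294,429,648): 294+429 > 648 → valid
(30,64,93): 30+64 > 93 → valid
(187,247,423): 187+247 > 423 → valid
(27,389,422): 27+389 ≤ 422 → not valid
(177,243,374): 177+243 > 374 → valid
(27,316,330): 27+316 > 330 → valid
(46,141,195): 46+141 ≤ 195 → not valid
6 of the 8 triples form a triangle.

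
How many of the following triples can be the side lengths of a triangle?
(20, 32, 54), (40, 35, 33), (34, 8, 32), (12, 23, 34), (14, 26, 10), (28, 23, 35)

(20,32,54): 20+32 ≤ 54 → not valid
(33,35,40): 33+35 > 40 → valid
(8,32,34): 8+32 > 34 → valid
(12,23,34): 12+23 > 34 → valid
(10,14,26): 10+14 ≤ 26 → not valid
(23,28,35): 23+28 > 35 → valid
4 of the 6 triples form a triangle.

4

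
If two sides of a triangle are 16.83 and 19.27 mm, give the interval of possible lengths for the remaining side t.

By the triangle inequality, t must be less than 16.83 + 19.27 = 36.10 and greater than |16.83 − 19.27| = 2.44.

2.44 < t < 36.10 (mm)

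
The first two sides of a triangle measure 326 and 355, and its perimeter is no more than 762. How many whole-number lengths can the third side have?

52

Triangle inequality: 29 < x < 681. Perimeter ≤ 762 gives x ≤ 762 − 326 − 355 = 81.
So 29 < x ≤ 81; integers 30 through 81: 52 values.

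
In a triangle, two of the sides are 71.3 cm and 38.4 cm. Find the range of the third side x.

By the triangle inequality, x must be less than 71.3 + 38.4 = 109.7 and greater than |71.3 − 38.4| = 32.9.

32.9 < x < 109.7 (cm)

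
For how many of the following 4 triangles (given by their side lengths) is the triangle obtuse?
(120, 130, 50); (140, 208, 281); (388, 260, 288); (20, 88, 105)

(120,130,50): 50²+120² = 16900 = 130² → right
(140,208,281): 140²+208² = 62864 < 78961 = 281² → obtuse
(388,260,288): 260²+288² = 150544 = 388² → right
(20,88,105): 20²+88² = 8144 < 11025 = 105² → obtuse
2 of the 4 are obtuse.

2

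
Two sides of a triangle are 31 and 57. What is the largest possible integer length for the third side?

The third side must be strictly less than 31 + 57 = 88.
The largest integer below 88 is 87.

87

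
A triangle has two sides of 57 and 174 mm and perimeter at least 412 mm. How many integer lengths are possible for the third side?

Triangle inequality: 117 < x < 231. Perimeter ≥ 412 gives x ≥ 412 − 57 − 174 = 181.
So 181 ≤ x < 231; integers 181 through 230: 50 values.

50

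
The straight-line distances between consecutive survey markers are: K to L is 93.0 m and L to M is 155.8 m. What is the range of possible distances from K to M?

62.8 ≤ KM ≤ 248.8 m

By the triangle inequality, |93.0 − 155.8| ≤ KM ≤ 93.0 + 155.8.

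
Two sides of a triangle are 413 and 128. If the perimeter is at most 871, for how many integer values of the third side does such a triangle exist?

45

Triangle inequality: 285 < x < 541. Perimeter ≤ 871 gives x ≤ 871 − 413 − 128 = 330.
So 285 < x ≤ 330; integers 286 through 330: 45 values.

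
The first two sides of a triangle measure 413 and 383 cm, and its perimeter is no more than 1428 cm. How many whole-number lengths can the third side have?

602

Triangle inequality: 30 < x < 796. Perimeter ≤ 1428 gives x ≤ 1428 − 413 − 383 = 632.
So 30 < x ≤ 632; integers 31 through 632: 602 values.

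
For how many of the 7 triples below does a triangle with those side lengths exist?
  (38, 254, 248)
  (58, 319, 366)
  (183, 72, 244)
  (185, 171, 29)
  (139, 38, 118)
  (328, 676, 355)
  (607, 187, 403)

(38,248,254): 38+248 > 254 → valid
(58,319,366): 58+319 > 366 → valid
(72,183,244): 72+183 > 244 → valid
(29,171,185): 29+171 > 185 → valid
(38,118,139): 38+118 > 139 → valid
(328,355,676): 328+355 > 676 → valid
(187,403,607): 187+403 ≤ 607 → not valid
6 of the 7 triples form a triangle.

6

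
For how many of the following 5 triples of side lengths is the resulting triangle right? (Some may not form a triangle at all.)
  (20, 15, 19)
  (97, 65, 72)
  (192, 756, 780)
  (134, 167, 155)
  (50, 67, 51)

(20,15,19): 15²+19² = 586 > 400 = 20² → acute
(97,65,72): 65²+72² = 9409 = 97² → right
(192,756,780): 192²+756² = 608400 = 780² → right
(134,167,155): 134²+155² = 41981 > 27889 = 167² → acute
(50,67,51): 50²+51² = 5101 > 4489 = 67² → acute
2 of the 5 are right.

2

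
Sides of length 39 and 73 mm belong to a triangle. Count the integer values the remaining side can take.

The third side lies in the open interval (34, 112).
Integers from 35 to 111 inclusive: 111 − 35 + 1 = 77.

77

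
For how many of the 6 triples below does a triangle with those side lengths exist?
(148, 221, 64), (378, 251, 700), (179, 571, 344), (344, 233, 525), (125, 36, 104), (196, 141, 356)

2

(64,148,221): 64+148 ≤ 221 → not valid
(251,378,700): 251+378 ≤ 700 → not valid
(179,344,571): 179+344 ≤ 571 → not valid
(233,344,525): 233+344 > 525 → valid
(36,104,125): 36+104 > 125 → valid
(141,196,356): 141+196 ≤ 356 → not valid
2 of the 6 triples form a triangle.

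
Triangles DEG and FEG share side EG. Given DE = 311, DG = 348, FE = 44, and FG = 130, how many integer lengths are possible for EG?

From triangle DEG: 37 < EG < 659.
From triangle FEG: 86 < EG < 174.
Intersection: 86 < EG < 174, so integers 87 through 173: 87 values.

87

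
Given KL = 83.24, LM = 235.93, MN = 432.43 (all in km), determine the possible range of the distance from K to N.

The maximum is all hops collinear in one direction: 83.24 + 235.93 + 432.43 = 751.60.
The longest hop is 432.43; the others sum to 319.17. Folding the others back against it leaves at least 432.43 − 319.17 = 113.26.

113.26 ≤ KN ≤ 751.60 km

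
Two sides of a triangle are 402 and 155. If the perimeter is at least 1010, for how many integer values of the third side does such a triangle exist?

104

Triangle inequality: 247 < x < 557. Perimeter ≥ 1010 gives x ≥ 1010 − 402 − 155 = 453.
So 453 ≤ x < 557; integers 453 through 556: 104 values.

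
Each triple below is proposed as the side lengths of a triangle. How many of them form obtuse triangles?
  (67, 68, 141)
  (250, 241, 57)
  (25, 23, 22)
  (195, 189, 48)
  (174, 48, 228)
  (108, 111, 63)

1

(67,68,141): 67+68 ≤ 141, not a triangle
(250,241,57): 57²+241² = 61330 < 62500 = 250² → obtuse
(25,23,22): 22²+23² = 1013 > 625 = 25² → acute
(195,189,48): 48²+189² = 38025 = 195² → right
(174,48,228): 48+174 ≤ 228, not a triangle
(108,111,63): 63²+108² = 15633 > 12321 = 111² → acute
1 of the 6 is obtuse.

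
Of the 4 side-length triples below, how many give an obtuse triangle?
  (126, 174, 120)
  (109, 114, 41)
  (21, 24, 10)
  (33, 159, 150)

(126,174,120): 120²+126² = 30276 = 174² → right
(109,114,41): 41²+109² = 13562 > 12996 = 114² → acute
(21,24,10): 10²+21² = 541 < 576 = 24² → obtuse
(33,159,150): 33²+150² = 23589 < 25281 = 159² → obtuse
2 of the 4 are obtuse.

2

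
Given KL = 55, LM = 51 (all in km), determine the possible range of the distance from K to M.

4 ≤ KM ≤ 106 km

By the triangle inequality, |55 − 51| ≤ KM ≤ 55 + 51.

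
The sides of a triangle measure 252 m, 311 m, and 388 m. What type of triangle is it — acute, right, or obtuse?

Compare the square of the longest side to the sum of squares of the other two: 252² + 311² = 160225 > 150544 = 388².

acute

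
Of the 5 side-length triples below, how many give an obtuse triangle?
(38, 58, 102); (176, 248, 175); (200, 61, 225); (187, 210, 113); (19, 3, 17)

(38,58,102): 38+58 ≤ 102, not a triangle
(176,248,175): 175²+176² = 61601 > 61504 = 248² → acute
(200,61,225): 61²+200² = 43721 < 50625 = 225² → obtuse
(187,210,113): 113²+187² = 47738 > 44100 = 210² → acute
(19,3,17): 3²+17² = 298 < 361 = 19² → obtuse
2 of the 5 are obtuse.

2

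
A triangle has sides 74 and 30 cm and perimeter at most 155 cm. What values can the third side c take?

44 < c ≤ 51

Triangle inequality alone gives 44 < c < 104.
The perimeter condition gives c ≤ 155 − 74 − 30 = 51.
Intersecting the two: 44 < c ≤ 51.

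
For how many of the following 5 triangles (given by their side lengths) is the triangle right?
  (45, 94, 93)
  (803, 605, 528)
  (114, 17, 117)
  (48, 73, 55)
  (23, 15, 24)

(45,94,93): 45²+93² = 10674 > 8836 = 94² → acute
(803,605,528): 528²+605² = 644809 = 803² → right
(114,17,117): 17²+114² = 13285 < 13689 = 117² → obtuse
(48,73,55): 48²+55² = 5329 = 73² → right
(23,15,24): 15²+23² = 754 > 576 = 24² → acute
2 of the 5 are right.

2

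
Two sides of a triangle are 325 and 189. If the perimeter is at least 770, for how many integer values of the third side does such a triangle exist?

Triangle inequality: 136 < x < 514. Perimeter ≥ 770 gives x ≥ 770 − 325 − 189 = 256.
So 256 ≤ x < 514; integers 256 through 513: 258 values.

258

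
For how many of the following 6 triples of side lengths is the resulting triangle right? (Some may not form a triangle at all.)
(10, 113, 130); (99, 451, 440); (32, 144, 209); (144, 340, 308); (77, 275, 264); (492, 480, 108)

(10,113,130): 10+113 ≤ 130, not a triangle
(99,451,440): 99²+440² = 203401 = 451² → right
(32,144,209): 32+144 ≤ 209, not a triangle
(144,340,308): 144²+308² = 115600 = 340² → right
(77,275,264): 77²+264² = 75625 = 275² → right
(492,480,108): 108²+480² = 242064 = 492² → right
4 of the 6 are right.

4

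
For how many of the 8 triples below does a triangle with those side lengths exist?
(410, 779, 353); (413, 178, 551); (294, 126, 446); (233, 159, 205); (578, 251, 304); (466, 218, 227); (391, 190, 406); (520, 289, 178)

(353,410,779): 353+410 ≤ 779 → not valid
(178,413,551): 178+413 > 551 → valid
(126,294,446): 126+294 ≤ 446 → not valid
(159,205,233): 159+205 > 233 → valid
(251,304,578): 251+304 ≤ 578 → not valid
(218,227,466): 218+227 ≤ 466 → not valid
(190,391,406): 190+391 > 406 → valid
(178,289,520): 178+289 ≤ 520 → not valid
3 of the 8 triples form a triangle.

3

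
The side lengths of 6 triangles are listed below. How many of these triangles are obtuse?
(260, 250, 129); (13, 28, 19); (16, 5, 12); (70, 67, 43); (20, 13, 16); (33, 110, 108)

2

(260,250,129): 129²+250² = 79141 > 67600 = 260² → acute
(13,28,19): 13²+19² = 530 < 784 = 28² → obtuse
(16,5,12): 5²+12² = 169 < 256 = 16² → obtuse
(70,67,43): 43²+67² = 6338 > 4900 = 70² → acute
(20,13,16): 13²+16² = 425 > 400 = 20² → acute
(33,110,108): 33²+108² = 12753 > 12100 = 110² → acute
2 of the 6 are obtuse.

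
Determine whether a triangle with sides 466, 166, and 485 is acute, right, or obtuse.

Compare the square of the longest side to the sum of squares of the other two: 166² + 466² = 244712 > 235225 = 485².

acute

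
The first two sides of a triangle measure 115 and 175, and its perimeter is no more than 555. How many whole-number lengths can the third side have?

Triangle inequality: 60 < x < 290. Perimeter ≤ 555 gives x ≤ 555 − 115 − 175 = 265.
So 60 < x ≤ 265; integers 61 through 265: 205 values.

205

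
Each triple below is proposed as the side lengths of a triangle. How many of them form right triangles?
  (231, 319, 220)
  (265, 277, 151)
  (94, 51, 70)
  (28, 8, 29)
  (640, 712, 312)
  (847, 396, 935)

(231,319,220): 220²+231² = 101761 = 319² → right
(265,277,151): 151²+265² = 93026 > 76729 = 277² → acute
(94,51,70): 51²+70² = 7501 < 8836 = 94² → obtuse
(28,8,29): 8²+28² = 848 > 841 = 29² → acute
(640,712,312): 312²+640² = 506944 = 712² → right
(847,396,935): 396²+847² = 874225 = 935² → right
3 of the 6 are right.

3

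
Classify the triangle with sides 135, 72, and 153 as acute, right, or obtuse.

right

Compare the square of the longest side to the sum of squares of the other two: 72² + 135² = 23409 = 153².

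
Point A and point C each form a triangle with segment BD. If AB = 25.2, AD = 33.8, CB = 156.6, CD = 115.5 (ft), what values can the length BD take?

41.1 < BD < 59.0

From triangle ABD: |25.2 − 33.8| < BD < 25.2 + 33.8, i.e. 8.6 < BD < 59.0.
From triangle CBD: 41.1 < BD < 272.1.
Both must hold, so BD lies in the intersection.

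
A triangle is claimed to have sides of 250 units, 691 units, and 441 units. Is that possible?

No

The two shorter sides sum to 691, exactly equal to the longest side 691.
That gives only a degenerate (flat) triangle — the inequality must be strict.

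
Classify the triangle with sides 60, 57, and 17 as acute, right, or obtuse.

Compare the square of the longest side to the sum of squares of the other two: 17² + 57² = 3538 < 3600 = 60².

obtuse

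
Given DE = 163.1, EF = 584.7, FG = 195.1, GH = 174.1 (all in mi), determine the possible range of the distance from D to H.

The maximum is all hops collinear in one direction: 163.1 + 584.7 + 195.1 + 174.1 = 1117.0.
The longest hop is 584.7; the others sum to 532.3. Folding the others back against it leaves at least 584.7 − 532.3 = 52.4.

52.4 ≤ DH ≤ 1117.0 mi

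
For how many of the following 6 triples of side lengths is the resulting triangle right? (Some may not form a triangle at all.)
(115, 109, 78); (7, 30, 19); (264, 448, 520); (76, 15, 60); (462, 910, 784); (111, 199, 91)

2

(115,109,78): 78²+109² = 17965 > 13225 = 115² → acute
(7,30,19): 7+19 ≤ 30, not a triangle
(264,448,520): 264²+448² = 270400 = 520² → right
(76,15,60): 15+60 ≤ 76, not a triangle
(462,910,784): 462²+784² = 828100 = 910² → right
(111,199,91): 91²+111² = 20602 < 39601 = 199² → obtuse
2 of the 6 are right.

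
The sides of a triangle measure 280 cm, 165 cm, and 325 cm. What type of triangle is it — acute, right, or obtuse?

Compare the square of the longest side to the sum of squares of the other two: 165² + 280² = 105625 = 325².

right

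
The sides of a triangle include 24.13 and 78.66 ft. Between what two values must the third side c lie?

54.53 < c < 102.79 (ft)

By the triangle inequality, c must be less than 24.13 + 78.66 = 102.79 and greater than |24.13 − 78.66| = 54.53.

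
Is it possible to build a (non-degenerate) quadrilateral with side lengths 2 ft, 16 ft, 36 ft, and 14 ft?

No

For a quadrilateral, each side must be shorter than the sum of the others.
Here the longest side is 36, but the remaining 3 sides sum to only 32.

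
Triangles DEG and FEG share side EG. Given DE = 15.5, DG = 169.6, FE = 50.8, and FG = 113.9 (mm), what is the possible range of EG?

154.1 < EG < 164.7

From triangle DEG: |15.5 − 169.6| < EG < 15.5 + 169.6, i.e. 154.1 < EG < 185.1.
From triangle FEG: 63.1 < EG < 164.7.
Both must hold, so EG lies in the intersection.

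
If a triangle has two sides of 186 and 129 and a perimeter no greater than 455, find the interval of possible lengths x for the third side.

57 < x ≤ 140

Triangle inequality alone gives 57 < x < 315.
The perimeter condition gives x ≤ 455 − 186 − 129 = 140.
Intersecting the two: 57 < x ≤ 140.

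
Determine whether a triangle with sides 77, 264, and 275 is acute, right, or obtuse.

right

Compare the square of the longest side to the sum of squares of the other two: 77² + 264² = 75625 = 275².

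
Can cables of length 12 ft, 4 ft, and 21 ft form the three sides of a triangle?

No

The longest side is 21, but the other two sum to only 16.
16 < 21, so the triangle inequality fails.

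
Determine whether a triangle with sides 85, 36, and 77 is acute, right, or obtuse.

right

Compare the square of the longest side to the sum of squares of the other two: 36² + 77² = 7225 = 85².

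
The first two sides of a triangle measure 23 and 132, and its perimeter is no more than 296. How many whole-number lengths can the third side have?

32

Triangle inequality: 109 < x < 155. Perimeter ≤ 296 gives x ≤ 296 − 23 − 132 = 141.
So 109 < x ≤ 141; integers 110 through 141: 32 values.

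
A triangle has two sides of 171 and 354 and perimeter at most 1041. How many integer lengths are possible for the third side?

Triangle inequality: 183 < x < 525. Perimeter ≤ 1041 gives x ≤ 1041 − 171 − 354 = 516.
So 183 < x ≤ 516; integers 184 through 516: 333 values.

333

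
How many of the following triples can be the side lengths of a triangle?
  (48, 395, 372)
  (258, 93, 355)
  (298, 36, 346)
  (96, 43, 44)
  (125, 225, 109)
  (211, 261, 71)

(48,372,395): 48+372 > 395 → valid
(93,258,355): 93+258 ≤ 355 → not valid
(36,298,346): 36+298 ≤ 346 → not valid
(43,44,96): 43+44 ≤ 96 → not valid
(109,125,225): 109+125 > 225 → valid
(71,211,261): 71+211 > 261 → valid
3 of the 6 triples form a triangle.

3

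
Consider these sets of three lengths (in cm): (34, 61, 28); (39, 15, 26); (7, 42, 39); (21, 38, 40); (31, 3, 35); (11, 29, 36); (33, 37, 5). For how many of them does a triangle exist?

6

(28,34,61): 28+34 > 61 → valid
(15,26,39): 15+26 > 39 → valid
(7,39,42): 7+39 > 42 → valid
(21,38,40): 21+38 > 40 → valid
(3,31,35): 3+31 ≤ 35 → not valid
(11,29,36): 11+29 > 36 → valid
(5,33,37): 5+33 > 37 → valid
6 of the 7 triples form a triangle.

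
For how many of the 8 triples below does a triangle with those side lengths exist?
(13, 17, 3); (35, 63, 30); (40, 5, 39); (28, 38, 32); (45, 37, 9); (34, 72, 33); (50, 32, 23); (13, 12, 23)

(3,13,17): 3+13 ≤ 17 → not valid
(30,35,63): 30+35 > 63 → valid
(5,39,40): 5+39 > 40 → valid
(28,32,38): 28+32 > 38 → valid
(9,37,45): 9+37 > 45 → valid
(33,34,72): 33+34 ≤ 72 → not valid
(23,32,50): 23+32 > 50 → valid
(12,13,23): 12+13 > 23 → valid
6 of the 8 triples form a triangle.

6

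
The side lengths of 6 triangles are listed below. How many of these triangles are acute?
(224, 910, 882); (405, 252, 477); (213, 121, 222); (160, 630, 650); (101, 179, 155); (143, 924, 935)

(224,910,882): 224²+882² = 828100 = 910² → right
(405,252,477): 252²+405² = 227529 = 477² → right
(213,121,222): 121²+213² = 60010 > 49284 = 222² → acute
(160,630,650): 160²+630² = 422500 = 650² → right
(101,179,155): 101²+155² = 34226 > 32041 = 179² → acute
(143,924,935): 143²+924² = 874225 = 935² → right
2 of the 6 are acute.

2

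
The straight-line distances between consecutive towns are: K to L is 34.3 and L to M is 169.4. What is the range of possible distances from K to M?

135.1 ≤ KM ≤ 203.7

By the triangle inequality, |34.3 − 169.4| ≤ KM ≤ 34.3 + 169.4.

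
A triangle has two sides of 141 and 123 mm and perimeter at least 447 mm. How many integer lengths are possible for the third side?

81

Triangle inequality: 18 < x < 264. Perimeter ≥ 447 gives x ≥ 447 − 141 − 123 = 183.
So 183 ≤ x < 264; integers 183 through 263: 81 values.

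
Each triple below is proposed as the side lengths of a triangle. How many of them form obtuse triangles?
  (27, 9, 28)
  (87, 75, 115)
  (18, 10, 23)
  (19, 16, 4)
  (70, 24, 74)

3

(27,9,28): 9²+27² = 810 > 784 = 28² → acute
(87,75,115): 75²+87² = 13194 < 13225 = 115² → obtuse
(18,10,23): 10²+18² = 424 < 529 = 23² → obtuse
(19,16,4): 4²+16² = 272 < 361 = 19² → obtuse
(70,24,74): 24²+70² = 5476 = 74² → right
3 of the 5 are obtuse.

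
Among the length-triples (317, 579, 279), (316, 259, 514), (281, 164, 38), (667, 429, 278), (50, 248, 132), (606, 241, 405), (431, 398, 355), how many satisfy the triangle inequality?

5

(279,317,579): 279+317 > 579 → valid
(259,316,514): 259+316 > 514 → valid
(38,164,281): 38+164 ≤ 281 → not valid
(278,429,667): 278+429 > 667 → valid
(50,132,248): 50+132 ≤ 248 → not valid
(241,405,606): 241+405 > 606 → valid
(355,398,431): 355+398 > 431 → valid
5 of the 7 triples form a triangle.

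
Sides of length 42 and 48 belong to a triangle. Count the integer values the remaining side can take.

The third side lies in the open interval (6, 90).
Integers from 7 to 89 inclusive: 89 − 7 + 1 = 83.

83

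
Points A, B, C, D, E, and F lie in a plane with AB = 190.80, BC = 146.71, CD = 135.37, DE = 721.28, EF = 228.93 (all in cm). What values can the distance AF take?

19.47 ≤ AF ≤ 1423.09 cm

The maximum is all hops collinear in one direction: 190.80 + 146.71 + 135.37 + 721.28 + 228.93 = 1423.09.
The longest hop is 721.28; the others sum to 701.81. Folding the others back against it leaves at least 721.28 − 701.81 = 19.47.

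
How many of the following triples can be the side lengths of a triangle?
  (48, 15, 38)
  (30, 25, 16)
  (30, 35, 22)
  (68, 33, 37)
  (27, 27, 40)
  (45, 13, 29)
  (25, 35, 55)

6

(15,38,48): 15+38 > 48 → valid
(16,25,30): 16+25 > 30 → valid
(22,30,35): 22+30 > 35 → valid
(33,37,68): 33+37 > 68 → valid
(27,27,40): 27+27 > 40 → valid
(13,29,45): 13+29 ≤ 45 → not valid
(25,35,55): 25+35 > 55 → valid
6 of the 7 triples form a triangle.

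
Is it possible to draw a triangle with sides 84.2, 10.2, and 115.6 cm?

No

The longest side is 115.6, but the other two sum to only 94.4.
94.4 < 115.6, so the triangle inequality fails.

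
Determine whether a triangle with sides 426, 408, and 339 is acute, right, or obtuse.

Compare the square of the longest side to the sum of squares of the other two: 339² + 408² = 281385 > 181476 = 426².

acute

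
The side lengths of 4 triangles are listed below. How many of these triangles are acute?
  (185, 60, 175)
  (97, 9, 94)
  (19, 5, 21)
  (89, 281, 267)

1

(185,60,175): 60²+175² = 34225 = 185² → right
(97,9,94): 9²+94² = 8917 < 9409 = 97² → obtuse
(19,5,21): 5²+19² = 386 < 441 = 21² → obtuse
(89,281,267): 89²+267² = 79210 > 78961 = 281² → acute
1 of the 4 is acute.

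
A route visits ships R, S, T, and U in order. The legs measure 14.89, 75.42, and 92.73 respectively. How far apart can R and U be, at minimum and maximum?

The maximum is all hops collinear in one direction: 14.89 + 75.42 + 92.73 = 183.04.
The longest hop is 92.73; the others sum to 90.31. Folding the others back against it leaves at least 92.73 − 90.31 = 2.42.

2.42 ≤ RU ≤ 183.04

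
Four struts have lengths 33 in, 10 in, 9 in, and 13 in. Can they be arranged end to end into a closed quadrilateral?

No

For a quadrilateral, each side must be shorter than the sum of the others.
Here the longest side is 33, but the remaining 3 sides sum to only 32.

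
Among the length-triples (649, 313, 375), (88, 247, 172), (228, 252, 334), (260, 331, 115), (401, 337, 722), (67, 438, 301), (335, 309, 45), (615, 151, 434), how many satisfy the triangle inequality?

(313,375,649): 313+375 > 649 → valid
(88,172,247): 88+172 > 247 → valid
(228,252,334): 228+252 > 334 → valid
(115,260,331): 115+260 > 331 → valid
(337,401,722): 337+401 > 722 → valid
(67,301,438): 67+301 ≤ 438 → not valid
(45,309,335): 45+309 > 335 → valid
(151,434,615): 151+434 ≤ 615 → not valid
6 of the 8 triples form a triangle.

6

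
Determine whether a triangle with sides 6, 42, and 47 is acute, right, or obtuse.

Compare the square of the longest side to the sum of squares of the other two: 6² + 42² = 1800 < 2209 = 47².

obtuse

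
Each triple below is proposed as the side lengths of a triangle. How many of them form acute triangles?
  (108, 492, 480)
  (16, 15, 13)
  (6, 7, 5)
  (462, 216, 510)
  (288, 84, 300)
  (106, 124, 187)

2

(108,492,480): 108²+480² = 242064 = 492² → right
(16,15,13): 13²+15² = 394 > 256 = 16² → acute
(6,7,5): 5²+6² = 61 > 49 = 7² → acute
(462,216,510): 216²+462² = 260100 = 510² → right
(288,84,300): 84²+288² = 90000 = 300² → right
(106,124,187): 106²+124² = 26612 < 34969 = 187² → obtuse
2 of the 6 are acute.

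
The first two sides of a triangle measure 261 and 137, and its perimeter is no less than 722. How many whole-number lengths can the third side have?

Triangle inequality: 124 < x < 398. Perimeter ≥ 722 gives x ≥ 722 − 261 − 137 = 324.
So 324 ≤ x < 398; integers 324 through 397: 74 values.

74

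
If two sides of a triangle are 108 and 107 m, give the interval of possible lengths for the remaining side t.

By the triangle inequality, t must be less than 108 + 107 = 215 and greater than |108 − 107| = 1.

1 < t < 215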